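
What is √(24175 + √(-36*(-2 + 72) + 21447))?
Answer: √(24175 + 3*√2103) ≈ 155.92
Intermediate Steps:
√(24175 + √(-36*(-2 + 72) + 21447)) = √(24175 + √(-36*70 + 21447)) = √(24175 + √(-2520 + 21447)) = √(24175 + √18927) = √(24175 + 3*√2103)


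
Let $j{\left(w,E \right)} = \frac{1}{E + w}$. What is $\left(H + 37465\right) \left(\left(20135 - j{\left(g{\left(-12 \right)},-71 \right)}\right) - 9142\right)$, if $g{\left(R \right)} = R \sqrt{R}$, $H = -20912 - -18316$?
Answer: $\frac{2594661148872}{6769} - \frac{836856 i \sqrt{3}}{6769} \approx 3.8332 \cdot 10^{8} - 214.13 i$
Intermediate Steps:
$H = -2596$ ($H = -20912 + 18316 = -2596$)
$g{\left(R \right)} = R^{\frac{3}{2}}$
$\left(H + 37465\right) \left(\left(20135 - j{\left(g{\left(-12 \right)},-71 \right)}\right) - 9142\right) = \left(-2596 + 37465\right) \left(\left(20135 - \frac{1}{-71 + \left(-12\right)^{\frac{3}{2}}}\right) - 9142\right) = 34869 \left(\left(20135 - \frac{1}{-71 - 24 i \sqrt{3}}\right) - 9142\right) = 34869 \left(10993 - \frac{1}{-71 - 24 i \sqrt{3}}\right) = 383314917 - \frac{34869}{-71 - 24 i \sqrt{3}}$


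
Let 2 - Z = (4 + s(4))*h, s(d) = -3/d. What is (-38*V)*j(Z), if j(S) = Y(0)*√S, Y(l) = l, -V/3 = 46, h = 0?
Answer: 0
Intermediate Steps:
V = -138 (V = -3*46 = -138)
Z = 2 (Z = 2 - (4 - 3/4)*0 = 2 - (4 - 3*¼)*0 = 2 - (4 - ¾)*0 = 2 - 13*0/4 = 2 - 1*0 = 2 + 0 = 2)
j(S) = 0 (j(S) = 0*√S = 0)
(-38*V)*j(Z) = -38*(-138)*0 = 5244*0 = 0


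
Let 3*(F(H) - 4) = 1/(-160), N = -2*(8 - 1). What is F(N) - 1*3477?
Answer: -1667041/480 ≈ -3473.0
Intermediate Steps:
N = -14 (N = -2*7 = -14)
F(H) = 1919/480 (F(H) = 4 + (⅓)/(-160) = 4 + (⅓)*(-1/160) = 4 - 1/480 = 1919/480)
F(N) - 1*3477 = 1919/480 - 1*3477 = 1919/480 - 3477 = -1667041/480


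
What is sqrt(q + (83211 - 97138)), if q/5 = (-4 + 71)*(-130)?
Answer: 7*I*sqrt(1173) ≈ 239.74*I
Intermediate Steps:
q = -43550 (q = 5*((-4 + 71)*(-130)) = 5*(67*(-130)) = 5*(-8710) = -43550)
sqrt(q + (83211 - 97138)) = sqrt(-43550 + (83211 - 97138)) = sqrt(-43550 - 13927) = sqrt(-57477) = 7*I*sqrt(1173)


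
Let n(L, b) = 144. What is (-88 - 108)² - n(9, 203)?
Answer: 38272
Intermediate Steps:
(-88 - 108)² - n(9, 203) = (-88 - 108)² - 1*144 = (-196)² - 144 = 38416 - 144 = 38272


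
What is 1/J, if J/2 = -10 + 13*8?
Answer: 1/188 ≈ 0.0053191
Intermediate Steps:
J = 188 (J = 2*(-10 + 13*8) = 2*(-10 + 104) = 2*94 = 188)
1/J = 1/188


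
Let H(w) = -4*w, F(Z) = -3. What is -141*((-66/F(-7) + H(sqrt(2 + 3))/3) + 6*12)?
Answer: -13254 + 188*sqrt(5) ≈ -12834.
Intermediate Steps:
-141*((-66/F(-7) + H(sqrt(2 + 3))/3) + 6*12) = -141*((-66/(-3) - 4*sqrt(2 + 3)/3) + 6*12) = -141*((-66*(-1/3) - 4*sqrt(5)*(1/3)) + 72) = -141*((22 - 4*sqrt(5)/3) + 72) = -141*(94 - 4*sqrt(5)/3) = -13254 + 188*sqrt(5)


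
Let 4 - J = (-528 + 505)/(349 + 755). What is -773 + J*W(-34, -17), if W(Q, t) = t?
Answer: -40385/48 ≈ -841.35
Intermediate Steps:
J = 193/48 (J = 4 - (-528 + 505)/(349 + 755) = 4 - (-23)/1104 = 4 - 1*(-1/48) = 4 + 1/48 = 193/48 ≈ 4.0208)
-773 + J*W(-34, -17) = -773 + (193/48)*(-17) = -773 - 3281/48 = -40385/48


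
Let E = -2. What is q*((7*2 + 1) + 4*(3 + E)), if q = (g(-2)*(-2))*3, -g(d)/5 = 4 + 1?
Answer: 2850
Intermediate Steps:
g(d) = -25 (g(d) = -5*(4 + 1) = -5*5 = -25)
q = 150 (q = -25*(-2)*3 = 50*3 = 150)
q*((7*2 + 1) + 4*(3 + E)) = 150*((7*2 + 1) + 4*(3 - 2)) = 150*((14 + 1) + 4*1) = 150*(15 + 4) = 150*19 = 2850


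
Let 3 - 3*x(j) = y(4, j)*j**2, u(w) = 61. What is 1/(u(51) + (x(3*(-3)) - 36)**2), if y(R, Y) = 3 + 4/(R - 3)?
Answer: 1/50237 ≈ 1.9906e-5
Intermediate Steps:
y(R, Y) = 3 + 4/(-3 + R)
x(j) = 1 - 7*j**2/3 (x(j) = 1 - (-5 + 3*4)/(-3 + 4)*j**2/3 = 1 - (-5 + 12)/1*j**2/3 = 1 - 1*7*j**2/3 = 1 - 7*j**2/3)
1/(u(51) + (x(3*(-3)) - 36)**2) = 1/(61 + ((1 - 7*(3*(-3))**2/3) - 36)**2) = 1/(61 + ((1 - 7/3*(-9)**2) - 36)**2) = 1/(61 + ((1 - 7/3*81) - 36)**2) = 1/(61 + ((1 - 189) - 36)**2) = 1/(61 + (-188 - 36)**2) = 1/(61 + (-224)**2) = 1/(61 + 50176) = 1/50237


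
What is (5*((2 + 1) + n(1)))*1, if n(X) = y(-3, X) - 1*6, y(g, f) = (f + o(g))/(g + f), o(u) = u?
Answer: -10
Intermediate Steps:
y(g, f) = 1 (y(g, f) = (f + g)/(g + f) = (f + g)/(f + g) = 1)
n(X) = -5 (n(X) = 1 - 1*6 = 1 - 6 = -5)
(5*((2 + 1) + n(1)))*1 = (5*((2 + 1) - 5))*1 = (5*(3 - 5))*1 = (5*(-2))*1 = -10*1 = -10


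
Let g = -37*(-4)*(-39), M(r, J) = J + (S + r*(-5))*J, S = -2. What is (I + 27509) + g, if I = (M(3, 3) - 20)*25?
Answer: 20037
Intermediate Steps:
M(r, J) = J + J*(-2 - 5*r) (M(r, J) = J + (-2 + r*(-5))*J = J + (-2 - 5*r)*J = J + J*(-2 - 5*r))
g = -5772 (g = 148*(-39) = -5772)
I = -1700 (I = (-1*3*(1 + 5*3) - 20)*25 = (-1*3*(1 + 15) - 20)*25 = (-1*3*16 - 20)*25 = (-48 - 20)*25 = -68*25 = -1700)
(I + 27509) + g = (-1700 + 27509) - 5772 = 25809 - 5772 = 20037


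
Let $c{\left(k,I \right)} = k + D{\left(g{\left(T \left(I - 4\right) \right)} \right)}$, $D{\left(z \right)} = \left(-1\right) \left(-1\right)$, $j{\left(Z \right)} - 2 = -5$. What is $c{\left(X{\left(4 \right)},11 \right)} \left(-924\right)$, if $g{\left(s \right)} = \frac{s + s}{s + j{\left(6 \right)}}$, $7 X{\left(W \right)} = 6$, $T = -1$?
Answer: $-1716$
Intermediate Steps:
$j{\left(Z \right)} = -3$ ($j{\left(Z \right)} = 2 - 5 = -3$)
$X{\left(W \right)} = \frac{6}{7}$ ($X{\left(W \right)} = \frac{1}{7} \cdot 6 = \frac{6}{7}$)
$g{\left(s \right)} = \frac{2 s}{-3 + s}$ ($g{\left(s \right)} = \frac{s + s}{s - 3} = \frac{2 s}{-3 + s}$)
$D{\left(z \right)} = 1$
$c{\left(k,I \right)} = 1 + k$ ($c{\left(k,I \right)} = k + 1 = 1 + k$)
$c{\left(X{\left(4 \right)},11 \right)} \left(-924\right) = \left(1 + \frac{6}{7}\right) \left(-924\right) = \frac{13}{7} \left(-924\right) = -1716$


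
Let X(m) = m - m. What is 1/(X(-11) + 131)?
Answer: 1/131 ≈ 0.0076336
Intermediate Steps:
X(m) = 0
1/(X(-11) + 131) = 1/(0 + 131) = 1/131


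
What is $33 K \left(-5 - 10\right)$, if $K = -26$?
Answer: $12870$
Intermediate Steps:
$33 K \left(-5 - 10\right) = 33 \left(-26\right) \left(-5 - 10\right) = - 858 \left(-5 - 10\right) = \left(-858\right) \left(-15\right) = 12870$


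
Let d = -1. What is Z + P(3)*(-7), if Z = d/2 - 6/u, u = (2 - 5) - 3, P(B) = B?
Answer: -41/2 ≈ -20.500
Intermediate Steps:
u = -6 (u = -3 - 3 = -6)
Z = 1/2 (Z = -1/2 - 6/(-6) = -1*1/2 - 6*(-1/6) = -1/2 + 1 = 1/2 ≈ 0.50000)
Z + P(3)*(-7) = 1/2 + 3*(-7) = 1/2 - 21 = -41/2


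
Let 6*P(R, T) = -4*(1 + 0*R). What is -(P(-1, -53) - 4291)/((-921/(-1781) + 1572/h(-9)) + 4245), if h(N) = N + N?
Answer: 22930375/22217176 ≈ 1.0321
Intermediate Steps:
h(N) = 2*N
P(R, T) = -⅔ (P(R, T) = (-4*(1 + 0*R))/6 = (-4*(1 + 0))/6 = (-4*1)/6 = (⅙)*(-4) = -⅔)
-(P(-1, -53) - 4291)/((-921/(-1781) + 1572/h(-9)) + 4245) = -(-⅔ - 4291)/((-921/(-1781) + 1572/((2*(-9)))) + 4245) = -(-12875)/(3*((-921*(-1/1781) + 1572/(-18)) + 4245)) = -(-12875)/(3*((921/1781 + 1572*(-1/18)) + 4245)) = -(-12875)/(3*((921/1781 - 262/3) + 4245)) = -(-12875)/(3*(-463859/5343 + 4245)) = -(-12875)/(3*22217176/5343) = -(-12875)*5343/(3*22217176) = -1*(-22930375/22217176) = 22930375/22217176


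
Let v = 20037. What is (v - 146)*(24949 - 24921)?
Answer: 556948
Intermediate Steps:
(v - 146)*(24949 - 24921) = (20037 - 146)*(24949 - 24921) = 19891*28 = 556948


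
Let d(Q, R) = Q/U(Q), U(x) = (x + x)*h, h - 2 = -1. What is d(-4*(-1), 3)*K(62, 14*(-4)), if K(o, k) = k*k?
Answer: 1568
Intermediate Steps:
h = 1 (h = 2 - 1 = 1)
K(o, k) = k²
U(x) = 2*x (U(x) = (x + x)*1 = (2*x)*1 = 2*x)
d(Q, R) = ½ (d(Q, R) = Q/((2*Q)) = Q*(1/(2*Q)) = ½)
d(-4*(-1), 3)*K(62, 14*(-4)) = (14*(-4))²/2 = (½)*(-56)² = (½)*3136 = 1568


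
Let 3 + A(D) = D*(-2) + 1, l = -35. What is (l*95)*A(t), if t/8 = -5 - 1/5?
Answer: -269990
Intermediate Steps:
t = -208/5 (t = 8*(-5 - 1/5) = 8*(-26/5) = -208/5 ≈ -41.600)
A(D) = -2 - 2*D (A(D) = -3 + (D*(-2) + 1) = -3 + (-2*D + 1) = -3 + (1 - 2*D) = -2 - 2*D)
(l*95)*A(t) = (-35*95)*(-2 - 2*(-208/5)) = -3325*(-2 + 416/5) = -3325*406/5 = -269990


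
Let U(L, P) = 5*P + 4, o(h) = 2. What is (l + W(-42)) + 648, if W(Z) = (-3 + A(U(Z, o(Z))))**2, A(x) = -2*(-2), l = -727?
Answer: -78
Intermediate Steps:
U(L, P) = 4 + 5*P
A(x) = 4
W(Z) = 1 (W(Z) = (-3 + 4)**2 = 1**2 = 1)
(l + W(-42)) + 648 = (-727 + 1) + 648 = -726 + 648 = -78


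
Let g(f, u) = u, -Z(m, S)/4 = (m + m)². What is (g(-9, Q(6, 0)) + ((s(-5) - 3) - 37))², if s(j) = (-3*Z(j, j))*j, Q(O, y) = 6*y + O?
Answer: 36409156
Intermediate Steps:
Z(m, S) = -16*m² (Z(m, S) = -4*(m + m)² = -4*4*m² = -16*m²)
Q(O, y) = O + 6*y
s(j) = 48*j³ (s(j) = (-(-48)*j²)*j = (48*j²)*j = 48*j³)
(g(-9, Q(6, 0)) + ((s(-5) - 3) - 37))² = ((6 + 6*0) + ((48*(-5)³ - 3) - 37))² = ((6 + 0) + ((48*(-125) - 3) - 37))² = (6 + ((-6000 - 3) - 37))² = (6 + (-6003 - 37))² = (6 - 6040)² = (-6034)² = 36409156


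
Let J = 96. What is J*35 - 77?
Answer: 3283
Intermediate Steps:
J*35 - 77 = 96*35 - 77 = 3360 - 77 = 3283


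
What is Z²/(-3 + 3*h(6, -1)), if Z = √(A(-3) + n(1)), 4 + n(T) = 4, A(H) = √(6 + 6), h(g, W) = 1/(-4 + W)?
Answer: -5*√3/9 ≈ -0.96225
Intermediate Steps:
A(H) = 2*√3 (A(H) = √12 = 2*√3)
n(T) = 0 (n(T) = -4 + 4 = 0)
Z = √2*3^(¼) (Z = √(2*√3 + 0) = √(2*√3) = √2*3^(¼) ≈ 1.8612)
Z²/(-3 + 3*h(6, -1)) = (√2*3^(¼))²/(-3 + 3/(-4 - 1)) = (2*√3)/(-3 + 3/(-5)) = (2*√3)/(-3 + 3*(-⅕)) = (2*√3)/(-3 - ⅗) = (2*√3)/(-18/5) = (2*√3)*(-5/18) = -5*√3/9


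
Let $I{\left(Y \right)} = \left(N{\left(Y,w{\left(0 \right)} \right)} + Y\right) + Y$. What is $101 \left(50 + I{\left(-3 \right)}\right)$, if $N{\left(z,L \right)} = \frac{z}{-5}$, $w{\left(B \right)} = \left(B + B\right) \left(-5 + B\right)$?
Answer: $\frac{22523}{5} \approx 4504.6$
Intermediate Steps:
$w{\left(B \right)} = 2 B \left(-5 + B\right)$
$N{\left(z,L \right)} = - \frac{z}{5}$ ($N{\left(z,L \right)} = z \left(- \frac{1}{5}\right) = - \frac{z}{5}$)
$I{\left(Y \right)} = \frac{9 Y}{5}$ ($I{\left(Y \right)} = \left(- \frac{Y}{5} + Y\right) + Y = \frac{4 Y}{5} + Y = \frac{9 Y}{5}$)
$101 \left(50 + I{\left(-3 \right)}\right) = 101 \left(50 + \frac{9}{5} \left(-3\right)\right) = 101 \left(50 - \frac{27}{5}\right) = 101 \cdot \frac{223}{5} = \frac{22523}{5}$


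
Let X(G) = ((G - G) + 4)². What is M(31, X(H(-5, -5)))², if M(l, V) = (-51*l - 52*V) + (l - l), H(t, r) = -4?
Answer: 5822569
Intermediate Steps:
X(G) = 16 (X(G) = (0 + 4)² = 4² = 16)
M(l, V) = -52*V - 51*l (M(l, V) = (-52*V - 51*l) + 0 = -52*V - 51*l)
M(31, X(H(-5, -5)))² = (-52*16 - 51*31)² = (-832 - 1581)² = (-2413)² = 5822569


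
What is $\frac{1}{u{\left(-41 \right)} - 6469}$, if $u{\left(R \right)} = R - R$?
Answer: $- \frac{1}{6469} \approx -0.00015458$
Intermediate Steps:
$u{\left(R \right)} = 0$
$\frac{1}{u{\left(-41 \right)} - 6469} = \frac{1}{0 - 6469} = \frac{1}{-6469} = - \frac{1}{6469}$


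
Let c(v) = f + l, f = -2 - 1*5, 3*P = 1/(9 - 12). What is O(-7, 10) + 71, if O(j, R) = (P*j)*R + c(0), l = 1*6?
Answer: 700/9 ≈ 77.778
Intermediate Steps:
P = -1/9 (P = 1/(3*(9 - 12)) = (1/3)/(-3) = (1/3)*(-1/3) = -1/9 ≈ -0.11111)
f = -7 (f = -2 - 5 = -7)
l = 6
c(v) = -1 (c(v) = -7 + 6 = -1)
O(j, R) = -1 - R*j/9 (O(j, R) = (-j/9)*R - 1 = -R*j/9 - 1 = -1 - R*j/9)
O(-7, 10) + 71 = (-1 - 1/9*10*(-7)) + 71 = (-1 + 70/9) + 71 = 61/9 + 71 = 700/9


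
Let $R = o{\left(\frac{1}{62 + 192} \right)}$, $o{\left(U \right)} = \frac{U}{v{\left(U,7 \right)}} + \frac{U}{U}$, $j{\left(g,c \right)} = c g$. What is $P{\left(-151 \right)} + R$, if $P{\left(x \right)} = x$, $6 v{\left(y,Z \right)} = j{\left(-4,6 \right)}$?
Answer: $- \frac{152401}{1016} \approx -150.0$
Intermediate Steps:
$v{\left(y,Z \right)} = -4$ ($v{\left(y,Z \right)} = \frac{6 \left(-4\right)}{6} = \frac{1}{6} \left(-24\right) = -4$)
$o{\left(U \right)} = 1 - \frac{U}{4}$ ($o{\left(U \right)} = \frac{U}{-4} + \frac{U}{U} = U \left(- \frac{1}{4}\right) + 1 = - \frac{U}{4} + 1 = 1 - \frac{U}{4}$)
$R = \frac{1015}{1016}$ ($R = 1 - \frac{1}{4 \left(62 + 192\right)} = 1 - \frac{1}{4 \cdot 254} = 1 - \frac{1}{1016} = \frac{1015}{1016} \approx 0.99902$)
$P{\left(-151 \right)} + R = -151 + \frac{1015}{1016} = - \frac{152401}{1016}$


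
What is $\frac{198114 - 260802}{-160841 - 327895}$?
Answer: $\frac{653}{5091} \approx 0.12827$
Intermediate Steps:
$\frac{198114 - 260802}{-160841 - 327895} = - \frac{62688}{-488736} = \left(-62688\right) \left(- \frac{1}{488736}\right) = \frac{653}{5091}$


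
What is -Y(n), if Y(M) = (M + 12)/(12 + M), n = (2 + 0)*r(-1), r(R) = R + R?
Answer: -1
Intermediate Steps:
r(R) = 2*R
n = -4 (n = (2 + 0)*(2*(-1)) = 2*(-2) = -4)
Y(M) = 1 (Y(M) = (12 + M)/(12 + M) = 1)
-Y(n) = -1*1 = -1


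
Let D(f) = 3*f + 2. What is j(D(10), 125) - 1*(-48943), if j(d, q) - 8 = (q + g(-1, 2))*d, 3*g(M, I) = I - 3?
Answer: 158821/3 ≈ 52940.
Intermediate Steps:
g(M, I) = -1 + I/3 (g(M, I) = (I - 3)/3 = (-3 + I)/3 = -1 + I/3)
D(f) = 2 + 3*f
j(d, q) = 8 + d*(-⅓ + q) (j(d, q) = 8 + (q + (-1 + (⅓)*2))*d = 8 + (q + (-1 + ⅔))*d = 8 + (q - ⅓)*d = 8 + (-⅓ + q)*d = 8 + d*(-⅓ + q))
j(D(10), 125) - 1*(-48943) = (8 - (2 + 3*10)/3 + (2 + 3*10)*125) - 1*(-48943) = (8 - (2 + 30)/3 + (2 + 30)*125) + 48943 = (8 - ⅓*32 + 32*125) + 48943 = (8 - 32/3 + 4000) + 48943 = 11992/3 + 48943 = 158821/3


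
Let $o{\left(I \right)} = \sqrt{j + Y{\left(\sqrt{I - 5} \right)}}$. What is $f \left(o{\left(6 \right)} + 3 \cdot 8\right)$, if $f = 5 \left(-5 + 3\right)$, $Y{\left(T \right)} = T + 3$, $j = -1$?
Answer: $-240 - 10 \sqrt{3} \approx -257.32$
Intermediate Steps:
$Y{\left(T \right)} = 3 + T$
$f = -10$ ($f = 5 \left(-2\right) = -10$)
$o{\left(I \right)} = \sqrt{2 + \sqrt{-5 + I}}$ ($o{\left(I \right)} = \sqrt{-1 + \left(3 + \sqrt{I - 5}\right)} = \sqrt{-1 + \left(3 + \sqrt{-5 + I}\right)} = \sqrt{2 + \sqrt{-5 + I}}$)
$f \left(o{\left(6 \right)} + 3 \cdot 8\right) = - 10 \left(\sqrt{2 + \sqrt{-5 + 6}} + 3 \cdot 8\right) = - 10 \left(\sqrt{2 + \sqrt{1}} + 24\right) = - 10 \left(\sqrt{2 + 1} + 24\right) = - 10 \left(\sqrt{3} + 24\right) = - 10 \left(24 + \sqrt{3}\right) = -240 - 10 \sqrt{3}$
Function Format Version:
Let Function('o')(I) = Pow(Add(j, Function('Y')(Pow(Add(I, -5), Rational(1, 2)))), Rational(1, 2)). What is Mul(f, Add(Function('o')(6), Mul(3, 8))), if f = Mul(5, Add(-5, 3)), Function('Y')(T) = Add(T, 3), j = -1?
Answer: Add(-240, Mul(-10, Pow(3, Rational(1, 2)))) ≈ -257.32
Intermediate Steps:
Function('Y')(T) = Add(3, T)
f = -10 (f = Mul(5, -2) = -10)
Function('o')(I) = Pow(Add(2, Pow(Add(-5, I), Rational(1, 2))), Rational(1, 2)) (Function('o')(I) = Pow(Add(-1, Add(3, Pow(Add(I, -5), Rational(1, 2)))), Rational(1, 2)) = Pow(Add(-1, Add(3, Pow(Add(-5, I), Rational(1, 2)))), Rational(1, 2)) = Pow(Add(2, Pow(Add(-5, I), Rational(1, 2))), Rational(1, 2)))
Mul(f, Add(Function('o')(6), Mul(3, 8))) = Mul(-10, Add(Pow(Add(2, Pow(Add(-5, 6), Rational(1, 2))), Rational(1, 2)), Mul(3, 8))) = Mul(-10, Add(Pow(Add(2, Pow(1, Rational(1, 2))), Rational(1, 2)), 24)) = Mul(-10, Add(Pow(Add(2, 1), Rational(1, 2)), 24)) = Mul(-10, Add(Pow(3, Rational(1, 2)), 24)) = Mul(-10, Add(24, Pow(3, Rational(1, 2)))) = Add(-240, Mul(-10, Pow(3, Rational(1, 2))))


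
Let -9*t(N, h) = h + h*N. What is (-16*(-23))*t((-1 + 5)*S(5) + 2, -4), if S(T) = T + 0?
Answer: 33856/9 ≈ 3761.8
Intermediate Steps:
S(T) = T
t(N, h) = -h/9 - N*h/9 (t(N, h) = -(h + h*N)/9 = -(h + N*h)/9 = -h/9 - N*h/9)
(-16*(-23))*t((-1 + 5)*S(5) + 2, -4) = (-16*(-23))*(-⅑*(-4)*(1 + ((-1 + 5)*5 + 2))) = 368*(-⅑*(-4)*(1 + (4*5 + 2))) = 368*(-⅑*(-4)*(1 + (20 + 2))) = 368*(-⅑*(-4)*(1 + 22)) = 368*(-⅑*(-4)*23) = 368*(92/9) = 33856/9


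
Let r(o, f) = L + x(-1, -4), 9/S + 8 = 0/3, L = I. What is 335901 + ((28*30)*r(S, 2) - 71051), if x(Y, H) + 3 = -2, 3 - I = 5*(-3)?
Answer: 275770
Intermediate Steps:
I = 18 (I = 3 - 5*(-3) = 3 - 1*(-15) = 3 + 15 = 18)
x(Y, H) = -5 (x(Y, H) = -3 - 2 = -5)
L = 18
S = -9/8 (S = 9/(-8 + 0/3) = 9/(-8 + 0*(1/3)) = 9/(-8 + 0) = 9/(-8) = 9*(-1/8) = -9/8 ≈ -1.1250)
r(o, f) = 13 (r(o, f) = 18 - 5 = 13)
335901 + ((28*30)*r(S, 2) - 71051) = 335901 + ((28*30)*13 - 71051) = 335901 + (840*13 - 71051) = 335901 + (10920 - 71051) = 335901 - 60131 = 275770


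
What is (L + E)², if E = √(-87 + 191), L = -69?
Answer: 4865 - 276*√26 ≈ 3457.7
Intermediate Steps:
E = 2*√26 (E = √104 = 2*√26 ≈ 10.198)
(L + E)² = (-69 + 2*√26)²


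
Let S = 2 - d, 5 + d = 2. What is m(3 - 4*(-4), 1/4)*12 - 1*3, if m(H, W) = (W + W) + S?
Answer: 63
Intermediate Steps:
d = -3 (d = -5 + 2 = -3)
S = 5 (S = 2 - 1*(-3) = 2 + 3 = 5)
m(H, W) = 5 + 2*W (m(H, W) = (W + W) + 5 = 2*W + 5 = 5 + 2*W)
m(3 - 4*(-4), 1/4)*12 - 1*3 = (5 + 2/4)*12 - 1*3 = (5 + 2*(1/4))*12 - 3 = (5 + 1/2)*12 - 3 = (11/2)*12 - 3 = 66 - 3 = 63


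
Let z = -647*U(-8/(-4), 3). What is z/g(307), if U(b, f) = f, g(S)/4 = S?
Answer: -1941/1228 ≈ -1.5806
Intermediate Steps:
g(S) = 4*S
z = -1941 (z = -647*3 = -1941)
z/g(307) = -1941/(4*307) = -1941/1228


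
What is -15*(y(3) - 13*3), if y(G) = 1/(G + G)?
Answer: 1165/2 ≈ 582.50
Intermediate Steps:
y(G) = 1/(2*G)
-15*(y(3) - 13*3) = -15*((1/2)/3 - 13*3) = -15*((1/2)*(1/3) - 39) = -15*(1/6 - 39) = -15*(-233/6) = 1165/2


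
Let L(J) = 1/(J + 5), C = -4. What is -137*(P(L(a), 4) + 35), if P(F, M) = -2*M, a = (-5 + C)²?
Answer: -3699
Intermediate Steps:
a = 81 (a = (-5 - 4)² = (-9)² = 81)
L(J) = 1/(5 + J)
-137*(P(L(a), 4) + 35) = -137*(-2*4 + 35) = -137*(-8 + 35) = -137*27 = -3699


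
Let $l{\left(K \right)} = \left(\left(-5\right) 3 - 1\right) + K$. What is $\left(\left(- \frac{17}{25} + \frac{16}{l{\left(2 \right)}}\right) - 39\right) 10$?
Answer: $- \frac{14288}{35} \approx -408.23$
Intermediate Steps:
$l{\left(K \right)} = -16 + K$ ($l{\left(K \right)} = \left(-15 - 1\right) + K = -16 + K$)
$\left(\left(- \frac{17}{25} + \frac{16}{l{\left(2 \right)}}\right) - 39\right) 10 = \left(\left(- \frac{17}{25} + \frac{16}{-16 + 2}\right) - 39\right) 10 = \left(\left(\left(-17\right) \frac{1}{25} + \frac{16}{-14}\right) - 39\right) 10 = \left(\left(- \frac{17}{25} + 16 \left(- \frac{1}{14}\right)\right) - 39\right) 10 = \left(\left(- \frac{17}{25} - \frac{8}{7}\right) - 39\right) 10 = \left(- \frac{319}{175} - 39\right) 10 = \left(- \frac{7144}{175}\right) 10 = - \frac{14288}{35}$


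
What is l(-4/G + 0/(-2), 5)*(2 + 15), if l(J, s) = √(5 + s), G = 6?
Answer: 17*√10 ≈ 53.759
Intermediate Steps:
l(-4/G + 0/(-2), 5)*(2 + 15) = √(5 + 5)*(2 + 15) = √10*17 = 17*√10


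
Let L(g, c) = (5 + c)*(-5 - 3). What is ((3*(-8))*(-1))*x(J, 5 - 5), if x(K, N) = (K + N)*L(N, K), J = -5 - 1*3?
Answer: -4608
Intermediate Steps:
L(g, c) = -40 - 8*c (L(g, c) = (5 + c)*(-8) = -40 - 8*c)
J = -8 (J = -5 - 3 = -8)
x(K, N) = (-40 - 8*K)*(K + N) (x(K, N) = (K + N)*(-40 - 8*K) = (-40 - 8*K)*(K + N))
((3*(-8))*(-1))*x(J, 5 - 5) = ((3*(-8))*(-1))*(-8*(5 - 8)*(-8 + (5 - 5))) = (-24*(-1))*(-8*(-3)*(-8 + 0)) = 24*(-8*(-3)*(-8)) = 24*(-192) = -4608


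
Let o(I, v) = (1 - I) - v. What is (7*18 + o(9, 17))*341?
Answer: 34441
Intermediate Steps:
o(I, v) = 1 - I - v
(7*18 + o(9, 17))*341 = (7*18 + (1 - 1*9 - 1*17))*341 = (126 + (1 - 9 - 17))*341 = (126 - 25)*341 = 101*341 = 34441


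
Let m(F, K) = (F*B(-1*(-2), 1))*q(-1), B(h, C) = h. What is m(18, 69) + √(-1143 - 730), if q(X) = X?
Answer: -36 + I*√1873 ≈ -36.0 + 43.278*I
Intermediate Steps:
m(F, K) = -2*F (m(F, K) = (F*(-1*(-2)))*(-1) = (F*2)*(-1) = (2*F)*(-1) = -2*F)
m(18, 69) + √(-1143 - 730) = -2*18 + √(-1143 - 730) = -36 + √(-1873) = -36 + I*√1873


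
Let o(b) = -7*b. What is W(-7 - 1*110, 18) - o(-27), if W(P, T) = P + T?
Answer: -288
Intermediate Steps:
W(-7 - 1*110, 18) - o(-27) = ((-7 - 1*110) + 18) - (-7)*(-27) = ((-7 - 110) + 18) - 1*189 = (-117 + 18) - 189 = -99 - 189 = -288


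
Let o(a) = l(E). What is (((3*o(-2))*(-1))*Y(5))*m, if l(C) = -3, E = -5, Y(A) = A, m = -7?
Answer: -315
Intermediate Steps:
o(a) = -3
(((3*o(-2))*(-1))*Y(5))*m = (((3*(-3))*(-1))*5)*(-7) = (-9*(-1)*5)*(-7) = (9*5)*(-7) = 45*(-7) = -315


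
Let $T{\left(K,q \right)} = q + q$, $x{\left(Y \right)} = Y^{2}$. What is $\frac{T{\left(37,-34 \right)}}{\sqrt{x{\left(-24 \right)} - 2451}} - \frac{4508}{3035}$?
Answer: $- \frac{4508}{3035} + \frac{68 i \sqrt{3}}{75} \approx -1.4853 + 1.5704 i$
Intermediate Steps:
$T{\left(K,q \right)} = 2 q$
$\frac{T{\left(37,-34 \right)}}{\sqrt{x{\left(-24 \right)} - 2451}} - \frac{4508}{3035} = \frac{2 \left(-34\right)}{\sqrt{\left(-24\right)^{2} - 2451}} - \frac{4508}{3035} = - \frac{68}{\sqrt{576 - 2451}} - \frac{4508}{3035} = - \frac{68}{\sqrt{-1875}} - \frac{4508}{3035} = - \frac{68}{25 i \sqrt{3}} - \frac{4508}{3035} = - 68 \left(- \frac{i \sqrt{3}}{75}\right) - \frac{4508}{3035} = \frac{68 i \sqrt{3}}{75} - \frac{4508}{3035} = - \frac{4508}{3035} + \frac{68 i \sqrt{3}}{75}$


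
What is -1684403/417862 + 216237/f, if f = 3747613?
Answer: -6222133354745/1565985063406 ≈ -3.9733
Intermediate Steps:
-1684403/417862 + 216237/f = -1684403/417862 + 216237/3747613 = -6222133354745/1565985063406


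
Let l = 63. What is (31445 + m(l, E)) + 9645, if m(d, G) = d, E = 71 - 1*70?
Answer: 41153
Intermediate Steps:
E = 1 (E = 71 - 70 = 1)
(31445 + m(l, E)) + 9645 = (31445 + 63) + 9645 = 31508 + 9645 = 41153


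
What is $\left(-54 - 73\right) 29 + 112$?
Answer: $-3571$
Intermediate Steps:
$\left(-54 - 73\right) 29 + 112 = \left(-127\right) 29 + 112 = -3683 + 112 = -3571$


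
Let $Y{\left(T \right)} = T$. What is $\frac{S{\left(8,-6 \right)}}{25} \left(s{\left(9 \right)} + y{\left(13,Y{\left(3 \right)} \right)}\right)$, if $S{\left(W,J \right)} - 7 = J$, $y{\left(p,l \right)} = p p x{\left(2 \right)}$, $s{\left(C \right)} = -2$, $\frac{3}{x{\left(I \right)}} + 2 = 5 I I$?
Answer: $\frac{157}{150} \approx 1.0467$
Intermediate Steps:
$x{\left(I \right)} = \frac{3}{-2 + 5 I^{2}}$ ($x{\left(I \right)} = \frac{3}{-2 + 5 I I} = \frac{3}{-2 + 5 I^{2}}$)
$y{\left(p,l \right)} = \frac{p^{2}}{6}$ ($y{\left(p,l \right)} = p p \frac{3}{-2 + 5 \cdot 2^{2}} = p^{2} \frac{3}{-2 + 5 \cdot 4} = p^{2} \frac{3}{-2 + 20} = p^{2} \cdot \frac{3}{18} = p^{2} \cdot 3 \cdot \frac{1}{18} = p^{2} \cdot \frac{1}{6} = \frac{p^{2}}{6}$)
$S{\left(W,J \right)} = 7 + J$
$\frac{S{\left(8,-6 \right)}}{25} \left(s{\left(9 \right)} + y{\left(13,Y{\left(3 \right)} \right)}\right) = \frac{7 - 6}{25} \left(-2 + \frac{13^{2}}{6}\right) = 1 \cdot \frac{1}{25} \left(-2 + \frac{1}{6} \cdot 169\right) = \frac{-2 + \frac{169}{6}}{25} = \frac{1}{25} \cdot \frac{157}{6} = \frac{157}{150}$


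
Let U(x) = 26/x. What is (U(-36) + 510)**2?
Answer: 84033889/324 ≈ 2.5936e+5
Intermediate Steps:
(U(-36) + 510)**2 = (26/(-36) + 510)**2 = (26*(-1/36) + 510)**2 = (-13/18 + 510)**2 = (9167/18)**2 = 84033889/324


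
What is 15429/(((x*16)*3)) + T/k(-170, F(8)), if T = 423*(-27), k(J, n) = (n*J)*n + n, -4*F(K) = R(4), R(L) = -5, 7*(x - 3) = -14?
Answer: 29171/80 ≈ 364.64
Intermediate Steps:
x = 1 (x = 3 + (1/7)*(-14) = 3 - 2 = 1)
F(K) = 5/4 (F(K) = -1/4*(-5) = 5/4)
k(J, n) = n + J*n**2 (k(J, n) = (J*n)*n + n = J*n**2 + n = n + J*n**2)
T = -11421
15429/(((x*16)*3)) + T/k(-170, F(8)) = 15429/(((1*16)*3)) - 11421*4/(5*(1 - 170*5/4)) = 15429/((16*3)) - 11421*4/(5*(1 - 425/2)) = 15429/48 - 11421/((5/4)*(-423/2)) = 15429*(1/48) - 11421/(-2115/8) = 5143/16 - 11421*(-8/2115) = 5143/16 + 216/5 = 29171/80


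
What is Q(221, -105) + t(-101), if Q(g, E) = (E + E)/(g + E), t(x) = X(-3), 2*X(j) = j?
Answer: -96/29 ≈ -3.3103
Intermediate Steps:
X(j) = j/2
t(x) = -3/2 (t(x) = (½)*(-3) = -3/2)
Q(g, E) = 2*E/(E + g) (Q(g, E) = (2*E)/(E + g) = 2*E/(E + g))
Q(221, -105) + t(-101) = 2*(-105)/(-105 + 221) - 3/2 = 2*(-105)/116 - 3/2 = 2*(-105)*(1/116) - 3/2 = -105/58 - 3/2 = -96/29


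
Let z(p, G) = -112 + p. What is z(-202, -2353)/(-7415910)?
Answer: 157/3707955 ≈ 4.2341e-5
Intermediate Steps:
z(-202, -2353)/(-7415910) = (-112 - 202)/(-7415910) = -314*(-1/7415910) = 157/3707955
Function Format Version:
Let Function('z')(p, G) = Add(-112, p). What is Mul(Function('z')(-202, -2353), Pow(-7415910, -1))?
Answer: Rational(157, 3707955) ≈ 4.2341e-5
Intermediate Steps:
Mul(Function('z')(-202, -2353), Pow(-7415910, -1)) = Mul(Add(-112, -202), Pow(-7415910, -1)) = Mul(-314, Rational(-1, 7415910)) = Rational(157, 3707955)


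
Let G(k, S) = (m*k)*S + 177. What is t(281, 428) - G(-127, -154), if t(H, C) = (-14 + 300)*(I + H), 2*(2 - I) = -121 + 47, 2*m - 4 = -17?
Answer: 218470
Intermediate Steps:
m = -13/2 (m = 2 + (½)*(-17) = 2 - 17/2 = -13/2 ≈ -6.5000)
I = 39 (I = 2 - (-121 + 47)/2 = 2 - ½*(-74) = 2 + 37 = 39)
G(k, S) = 177 - 13*S*k/2 (G(k, S) = (-13*k/2)*S + 177 = -13*S*k/2 + 177 = 177 - 13*S*k/2)
t(H, C) = 11154 + 286*H (t(H, C) = (-14 + 300)*(39 + H) = 286*(39 + H) = 11154 + 286*H)
t(281, 428) - G(-127, -154) = (11154 + 286*281) - (177 - 13/2*(-154)*(-127)) = (11154 + 80366) - (177 - 127127) = 91520 - 1*(-126950) = 91520 + 126950 = 218470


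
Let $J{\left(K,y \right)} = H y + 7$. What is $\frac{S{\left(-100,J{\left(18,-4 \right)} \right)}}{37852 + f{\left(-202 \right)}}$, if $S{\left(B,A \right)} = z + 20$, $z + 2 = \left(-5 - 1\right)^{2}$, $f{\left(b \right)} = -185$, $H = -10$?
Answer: $\frac{54}{37667} \approx 0.0014336$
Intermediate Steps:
$z = 34$ ($z = -2 + \left(-5 - 1\right)^{2} = -2 + \left(-6\right)^{2} = -2 + 36 = 34$)
$J{\left(K,y \right)} = 7 - 10 y$ ($J{\left(K,y \right)} = - 10 y + 7 = 7 - 10 y$)
$S{\left(B,A \right)} = 54$ ($S{\left(B,A \right)} = 34 + 20 = 54$)
$\frac{S{\left(-100,J{\left(18,-4 \right)} \right)}}{37852 + f{\left(-202 \right)}} = \frac{54}{37852 - 185} = \frac{54}{37667}$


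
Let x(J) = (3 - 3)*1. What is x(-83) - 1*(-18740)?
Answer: 18740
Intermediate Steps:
x(J) = 0 (x(J) = 0*1 = 0)
x(-83) - 1*(-18740) = 0 - 1*(-18740) = 0 + 18740 = 18740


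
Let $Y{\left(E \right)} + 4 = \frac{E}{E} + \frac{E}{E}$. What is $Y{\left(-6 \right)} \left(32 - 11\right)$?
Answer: $-42$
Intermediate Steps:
$Y{\left(E \right)} = -2$ ($Y{\left(E \right)} = -4 + \left(\frac{E}{E} + \frac{E}{E}\right) = -4 + \left(1 + 1\right) = -4 + 2 = -2$)
$Y{\left(-6 \right)} \left(32 - 11\right) = - 2 \left(32 - 11\right) = \left(-2\right) 21 = -42$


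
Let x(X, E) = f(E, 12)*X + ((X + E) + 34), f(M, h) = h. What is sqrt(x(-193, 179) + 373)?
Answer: I*sqrt(1923) ≈ 43.852*I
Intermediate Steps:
x(X, E) = 34 + E + 13*X (x(X, E) = 12*X + ((X + E) + 34) = 12*X + ((E + X) + 34) = 12*X + (34 + E + X) = 34 + E + 13*X)
sqrt(x(-193, 179) + 373) = sqrt((34 + 179 + 13*(-193)) + 373) = sqrt((34 + 179 - 2509) + 373) = sqrt(-2296 + 373) = sqrt(-1923) = I*sqrt(1923)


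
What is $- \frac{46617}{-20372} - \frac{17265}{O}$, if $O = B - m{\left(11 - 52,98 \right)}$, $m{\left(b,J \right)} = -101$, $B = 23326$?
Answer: $\frac{246791293}{159084948} \approx 1.5513$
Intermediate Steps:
$O = 23427$ ($O = 23326 - -101 = 23326 + 101 = 23427$)
$- \frac{46617}{-20372} - \frac{17265}{O} = - \frac{46617}{-20372} - \frac{17265}{23427} = \left(-46617\right) \left(- \frac{1}{20372}\right) - \frac{5755}{7809} = \frac{46617}{20372} - \frac{5755}{7809} = \frac{246791293}{159084948}$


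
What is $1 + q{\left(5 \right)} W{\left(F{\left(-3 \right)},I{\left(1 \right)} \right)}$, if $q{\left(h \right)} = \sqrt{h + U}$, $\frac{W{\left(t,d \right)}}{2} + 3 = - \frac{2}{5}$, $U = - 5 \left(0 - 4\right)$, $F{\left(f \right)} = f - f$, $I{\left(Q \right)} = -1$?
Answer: $-33$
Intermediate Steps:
$F{\left(f \right)} = 0$
$U = 20$ ($U = \left(-5\right) \left(-4\right) = 20$)
$W{\left(t,d \right)} = - \frac{34}{5}$ ($W{\left(t,d \right)} = -6 + 2 \left(- \frac{2}{5}\right) = -6 - \frac{4}{5} = - \frac{34}{5}$)
$q{\left(h \right)} = \sqrt{20 + h}$ ($q{\left(h \right)} = \sqrt{h + 20} = \sqrt{20 + h}$)
$1 + q{\left(5 \right)} W{\left(F{\left(-3 \right)},I{\left(1 \right)} \right)} = 1 + \sqrt{20 + 5} \left(- \frac{34}{5}\right) = 1 + \sqrt{25} \left(- \frac{34}{5}\right) = 1 + 5 \left(- \frac{34}{5}\right) = 1 - 34 = -33$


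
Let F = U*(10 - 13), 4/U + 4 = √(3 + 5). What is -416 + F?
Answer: -410 + 3*√2 ≈ -405.76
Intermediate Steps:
U = 4/(-4 + 2*√2) (U = 4/(-4 + √(3 + 5)) = 4/(-4 + √8) = 4/(-4 + 2*√2) ≈ -3.4142)
F = 6 + 3*√2 (F = (-2 - √2)*(10 - 13) = (-2 - √2)*(-3) = 6 + 3*√2 ≈ 10.243)
-416 + F = -416 + (6 + 3*√2) = -410 + 3*√2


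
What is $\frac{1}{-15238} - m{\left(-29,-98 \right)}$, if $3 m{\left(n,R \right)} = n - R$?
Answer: $- \frac{350475}{15238} \approx -23.0$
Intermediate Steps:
$m{\left(n,R \right)} = - \frac{R}{3} + \frac{n}{3}$ ($m{\left(n,R \right)} = \frac{n - R}{3} = - \frac{R}{3} + \frac{n}{3}$)
$\frac{1}{-15238} - m{\left(-29,-98 \right)} = \frac{1}{-15238} - \left(\left(- \frac{1}{3}\right) \left(-98\right) + \frac{1}{3} \left(-29\right)\right) = - \frac{1}{15238} - \left(\frac{98}{3} - \frac{29}{3}\right) = - \frac{1}{15238} - 23 = - \frac{350475}{15238}$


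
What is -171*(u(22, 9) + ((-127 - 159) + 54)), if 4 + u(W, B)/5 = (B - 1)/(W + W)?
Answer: 472302/11 ≈ 42937.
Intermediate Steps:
u(W, B) = -20 + 5*(-1 + B)/(2*W) (u(W, B) = -20 + 5*((B - 1)/(W + W)) = -20 + 5*((-1 + B)/((2*W))) = -20 + 5*((-1 + B)*(1/(2*W))) = -20 + 5*((-1 + B)/(2*W)) = -20 + 5*(-1 + B)/(2*W))
-171*(u(22, 9) + ((-127 - 159) + 54)) = -171*((5/2)*(-1 + 9 - 8*22)/22 + ((-127 - 159) + 54)) = -171*((5/2)*(1/22)*(-1 + 9 - 176) + (-286 + 54)) = -171*((5/2)*(1/22)*(-168) - 232) = -171*(-210/11 - 232) = -171*(-2762/11) = 472302/11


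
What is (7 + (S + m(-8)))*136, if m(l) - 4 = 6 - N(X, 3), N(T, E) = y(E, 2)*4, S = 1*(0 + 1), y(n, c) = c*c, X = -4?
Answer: 272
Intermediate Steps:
y(n, c) = c**2
S = 1 (S = 1*1 = 1)
N(T, E) = 16 (N(T, E) = 2**2*4 = 4*4 = 16)
m(l) = -6 (m(l) = 4 + (6 - 1*16) = 4 + (6 - 16) = 4 - 10 = -6)
(7 + (S + m(-8)))*136 = (7 + (1 - 6))*136 = (7 - 5)*136 = 2*136 = 272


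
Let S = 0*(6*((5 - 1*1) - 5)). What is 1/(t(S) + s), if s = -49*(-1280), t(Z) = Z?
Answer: 1/62720 ≈ 1.5944e-5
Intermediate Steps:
S = 0 (S = 0*(6*((5 - 1) - 5)) = 0*(6*(4 - 5)) = 0*(6*(-1)) = 0*(-6) = 0)
s = 62720
1/(t(S) + s) = 1/(0 + 62720) = 1/62720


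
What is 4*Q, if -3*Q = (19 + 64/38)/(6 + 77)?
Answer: -524/1577 ≈ -0.33228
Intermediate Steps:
Q = -131/1577 (Q = -(19 + 64/38)/(3*(6 + 77)) = -(19 + 64*(1/38))/(3*83) = -(19 + 32/19)/(3*83) = -131/(19*83) = -⅓*393/1577 = -131/1577 ≈ -0.083069)
4*Q = 4*(-131/1577) = -524/1577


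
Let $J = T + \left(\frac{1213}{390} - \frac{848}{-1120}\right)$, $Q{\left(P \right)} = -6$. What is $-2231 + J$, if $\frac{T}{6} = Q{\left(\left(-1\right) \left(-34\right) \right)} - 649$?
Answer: $- \frac{8404486}{1365} \approx -6157.1$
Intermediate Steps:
$T = -3930$ ($T = 6 \left(-6 - 649\right) = 6 \left(-655\right) = -3930$)
$J = - \frac{5359171}{1365}$ ($J = -3930 + \left(\frac{1213}{390} - \frac{848}{-1120}\right) = -3930 + \left(1213 \cdot \frac{1}{390} - - \frac{53}{70}\right) = -3930 + \left(\frac{1213}{390} + \frac{53}{70}\right) = -3930 + \frac{5279}{1365} = - \frac{5359171}{1365} \approx -3926.1$)
$-2231 + J = -2231 - \frac{5359171}{1365} = - \frac{8404486}{1365}$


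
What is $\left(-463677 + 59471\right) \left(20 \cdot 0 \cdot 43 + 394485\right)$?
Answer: $-159453203910$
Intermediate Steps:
$\left(-463677 + 59471\right) \left(20 \cdot 0 \cdot 43 + 394485\right) = - 404206 \left(0 \cdot 43 + 394485\right) = - 404206 \left(0 + 394485\right) = \left(-404206\right) 394485 = -159453203910$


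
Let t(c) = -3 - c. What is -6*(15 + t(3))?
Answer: -54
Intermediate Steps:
-6*(15 + t(3)) = -6*(15 + (-3 - 1*3)) = -6*(15 + (-3 - 3)) = -6*(15 - 6) = -6*9 = -54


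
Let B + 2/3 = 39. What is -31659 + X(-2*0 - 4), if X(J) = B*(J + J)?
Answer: -95897/3 ≈ -31966.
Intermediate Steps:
B = 115/3 (B = -⅔ + 39 = 115/3 ≈ 38.333)
X(J) = 230*J/3 (X(J) = 115*(J + J)/3 = 115*(2*J)/3 = 230*J/3)
-31659 + X(-2*0 - 4) = -31659 + 230*(-2*0 - 4)/3 = -31659 + 230*(0 - 4)/3 = -31659 + (230/3)*(-4) = -31659 - 920/3 = -95897/3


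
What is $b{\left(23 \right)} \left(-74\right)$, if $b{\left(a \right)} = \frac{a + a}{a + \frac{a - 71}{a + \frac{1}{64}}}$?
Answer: $- \frac{1671364}{10269} \approx -162.76$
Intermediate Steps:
$b{\left(a \right)} = \frac{2 a}{a + \frac{-71 + a}{\frac{1}{64} + a}}$ ($b{\left(a \right)} = \frac{2 a}{a + \frac{-71 + a}{a + \frac{1}{64}}} = \frac{2 a}{a + \frac{-71 + a}{\frac{1}{64} + a}}$)
$b{\left(23 \right)} \left(-74\right) = 2 \cdot 23 \frac{1}{-4544 + 64 \cdot 23^{2} + 65 \cdot 23} \left(1 + 64 \cdot 23\right) \left(-74\right) = 2 \cdot 23 \frac{1}{-4544 + 64 \cdot 529 + 1495} \left(1 + 1472\right) \left(-74\right) = 2 \cdot 23 \frac{1}{-4544 + 33856 + 1495} \cdot 1473 \left(-74\right) = 2 \cdot 23 \cdot \frac{1}{30807} \cdot 1473 \left(-74\right) = \frac{22586}{10269} \left(-74\right) = - \frac{1671364}{10269}$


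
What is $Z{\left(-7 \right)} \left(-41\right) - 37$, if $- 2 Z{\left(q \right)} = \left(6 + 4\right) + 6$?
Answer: $291$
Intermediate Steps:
$Z{\left(q \right)} = -8$ ($Z{\left(q \right)} = - \frac{\left(6 + 4\right) + 6}{2} = - \frac{10 + 6}{2} = \left(- \frac{1}{2}\right) 16 = -8$)
$Z{\left(-7 \right)} \left(-41\right) - 37 = \left(-8\right) \left(-41\right) - 37 = 328 - 37 = 291$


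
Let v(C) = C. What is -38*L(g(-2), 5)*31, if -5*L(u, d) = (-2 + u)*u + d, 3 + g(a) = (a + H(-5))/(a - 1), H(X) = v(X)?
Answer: 71858/45 ≈ 1596.8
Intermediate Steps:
H(X) = X
g(a) = -3 + (-5 + a)/(-1 + a) (g(a) = -3 + (a - 5)/(a - 1) = -3 + (-5 + a)/(-1 + a))
L(u, d) = -d/5 - u*(-2 + u)/5 (L(u, d) = -((-2 + u)*u + d)/5 = -(u*(-2 + u) + d)/5 = -(d + u*(-2 + u))/5 = -d/5 - u*(-2 + u)/5)
-38*L(g(-2), 5)*31 = -38*(-1/5*5 - 4*(-1 - 1*(-2))**2/(-1 - 2)**2/5 + 2*(2*(-1 - 1*(-2))/(-1 - 2))/5)*31 = -38*(-1 - 4*(-1 + 2)**2/9/5 + 2*(2*(-1 + 2)/(-3))/5)*31 = -38*(-1 - (2*(-1/3)*1)**2/5 + 2*(2*(-1/3)*1)/5)*31 = -38*(-1 - (-2/3)**2/5 + (2/5)*(-2/3))*31 = -38*(-1 - 1/5*4/9 - 4/15)*31 = -38*(-1 - 4/45 - 4/15)*31 = -38*(-61/45)*31 = (2318/45)*31 = 71858/45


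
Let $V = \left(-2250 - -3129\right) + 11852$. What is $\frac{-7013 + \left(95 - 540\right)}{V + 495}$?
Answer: $- \frac{3729}{6613} \approx -0.56389$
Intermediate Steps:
$V = 12731$ ($V = \left(-2250 + 3129\right) + 11852 = 879 + 11852 = 12731$)
$\frac{-7013 + \left(95 - 540\right)}{V + 495} = \frac{-7013 + \left(95 - 540\right)}{12731 + 495} = \frac{-7013 + \left(95 - 540\right)}{13226} = \left(-7013 - 445\right) \frac{1}{13226} = \left(-7458\right) \frac{1}{13226} = - \frac{3729}{6613}$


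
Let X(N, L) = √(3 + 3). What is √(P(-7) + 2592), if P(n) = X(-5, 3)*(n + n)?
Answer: √(2592 - 14*√6) ≈ 50.574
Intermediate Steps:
X(N, L) = √6
P(n) = 2*n*√6 (P(n) = √6*(n + n) = √6*(2*n) = 2*n*√6)
√(P(-7) + 2592) = √(2*(-7)*√6 + 2592) = √(-14*√6 + 2592) = √(2592 - 14*√6)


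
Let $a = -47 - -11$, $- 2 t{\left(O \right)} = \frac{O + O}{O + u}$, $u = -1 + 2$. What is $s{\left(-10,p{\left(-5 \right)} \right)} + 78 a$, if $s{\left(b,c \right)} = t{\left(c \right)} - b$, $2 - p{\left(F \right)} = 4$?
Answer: $-2800$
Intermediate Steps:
$u = 1$
$t{\left(O \right)} = - \frac{O}{1 + O}$ ($t{\left(O \right)} = - \frac{\left(O + O\right) \frac{1}{O + 1}}{2} = - \frac{2 O \frac{1}{1 + O}}{2} = - \frac{O}{1 + O}$)
$p{\left(F \right)} = -2$ ($p{\left(F \right)} = 2 - 4 = -2$)
$s{\left(b,c \right)} = - b - \frac{c}{1 + c}$ ($s{\left(b,c \right)} = - \frac{c}{1 + c} - b = - b - \frac{c}{1 + c}$)
$a = -36$ ($a = -47 + 11 = -36$)
$s{\left(-10,p{\left(-5 \right)} \right)} + 78 a = \frac{\left(-1\right) \left(-2\right) - - 10 \left(1 - 2\right)}{1 - 2} + 78 \left(-36\right) = \frac{2 - \left(-10\right) \left(-1\right)}{-1} - 2808 = - (2 - 10) - 2808 = \left(-1\right) \left(-8\right) - 2808 = 8 - 2808 = -2800$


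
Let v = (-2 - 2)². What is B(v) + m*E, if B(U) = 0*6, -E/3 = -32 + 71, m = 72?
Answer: -8424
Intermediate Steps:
v = 16 (v = (-4)² = 16)
E = -117 (E = -3*(-32 + 71) = -3*39 = -117)
B(U) = 0
B(v) + m*E = 0 + 72*(-117) = 0 - 8424 = -8424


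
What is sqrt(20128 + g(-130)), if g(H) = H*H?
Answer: 2*sqrt(9257) ≈ 192.43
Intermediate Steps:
g(H) = H**2
sqrt(20128 + g(-130)) = sqrt(20128 + (-130)**2) = sqrt(20128 + 16900) = sqrt(37028) = 2*sqrt(9257)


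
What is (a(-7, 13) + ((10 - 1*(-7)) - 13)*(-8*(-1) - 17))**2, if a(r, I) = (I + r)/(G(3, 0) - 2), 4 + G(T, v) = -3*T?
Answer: 33124/25 ≈ 1325.0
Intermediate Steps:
G(T, v) = -4 - 3*T
a(r, I) = -I/15 - r/15 (a(r, I) = (I + r)/((-4 - 3*3) - 2) = (I + r)/((-4 - 9) - 2) = (I + r)/(-13 - 2) = (I + r)/(-15) = (I + r)*(-1/15) = -I/15 - r/15)
(a(-7, 13) + ((10 - 1*(-7)) - 13)*(-8*(-1) - 17))**2 = ((-1/15*13 - 1/15*(-7)) + ((10 - 1*(-7)) - 13)*(-8*(-1) - 17))**2 = ((-13/15 + 7/15) + ((10 + 7) - 13)*(8 - 17))**2 = (-2/5 + (17 - 13)*(-9))**2 = (-2/5 + 4*(-9))**2 = (-2/5 - 36)**2 = (-182/5)**2 = 33124/25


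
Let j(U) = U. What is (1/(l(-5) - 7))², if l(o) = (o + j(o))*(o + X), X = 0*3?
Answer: 1/1849 ≈ 0.00054083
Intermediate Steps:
X = 0
l(o) = 2*o² (l(o) = (o + o)*(o + 0) = (2*o)*o = 2*o²)
(1/(l(-5) - 7))² = (1/(2*(-5)² - 7))² = (1/(2*25 - 7))² = (1/(50 - 7))² = (1/43)² = 1/1849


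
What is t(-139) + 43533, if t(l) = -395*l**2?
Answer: -7588262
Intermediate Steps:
t(-139) + 43533 = -395*(-139)**2 + 43533 = -395*19321 + 43533 = -7631795 + 43533 = -7588262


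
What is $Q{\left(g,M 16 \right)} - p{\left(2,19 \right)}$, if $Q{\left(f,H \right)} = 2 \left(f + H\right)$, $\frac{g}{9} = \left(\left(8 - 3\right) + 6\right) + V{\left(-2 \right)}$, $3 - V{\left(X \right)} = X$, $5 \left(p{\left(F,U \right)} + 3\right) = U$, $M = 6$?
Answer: $\frac{2396}{5} \approx 479.2$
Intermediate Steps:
$p{\left(F,U \right)} = -3 + \frac{U}{5}$
$V{\left(X \right)} = 3 - X$
$g = 144$ ($g = 9 \left(\left(\left(8 - 3\right) + 6\right) + \left(3 - -2\right)\right) = 9 \left(\left(5 + 6\right) + \left(3 + 2\right)\right) = 9 \left(11 + 5\right) = 9 \cdot 16 = 144$)
$Q{\left(f,H \right)} = 2 H + 2 f$ ($Q{\left(f,H \right)} = 2 \left(H + f\right) = 2 H + 2 f$)
$Q{\left(g,M 16 \right)} - p{\left(2,19 \right)} = \left(2 \cdot 6 \cdot 16 + 2 \cdot 144\right) - \left(-3 + \frac{1}{5} \cdot 19\right) = \left(2 \cdot 96 + 288\right) - \left(-3 + \frac{19}{5}\right) = \left(192 + 288\right) - \frac{4}{5} = 480 - \frac{4}{5} = \frac{2396}{5}$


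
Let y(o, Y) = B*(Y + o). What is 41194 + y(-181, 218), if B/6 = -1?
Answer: 40972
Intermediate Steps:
B = -6 (B = 6*(-1) = -6)
y(o, Y) = -6*Y - 6*o (y(o, Y) = -6*(Y + o) = -6*Y - 6*o)
41194 + y(-181, 218) = 41194 + (-6*218 - 6*(-181)) = 41194 + (-1308 + 1086) = 41194 - 222 = 40972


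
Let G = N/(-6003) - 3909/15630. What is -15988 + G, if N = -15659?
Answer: -499961010959/31275630 ≈ -15986.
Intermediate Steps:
G = 73761481/31275630 (G = -15659/(-6003) - 3909/15630 = -15659*(-1/6003) - 3909*1/15630 = 15659/6003 - 1303/5210 = 73761481/31275630 ≈ 2.3584)
-15988 + G = -15988 + 73761481/31275630 = -499961010959/31275630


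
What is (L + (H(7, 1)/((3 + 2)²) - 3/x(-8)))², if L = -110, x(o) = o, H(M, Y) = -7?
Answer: 483164361/40000 ≈ 12079.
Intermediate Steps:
(L + (H(7, 1)/((3 + 2)²) - 3/x(-8)))² = (-110 + (-7/(3 + 2)² - 3/(-8)))² = (-110 + (-7/(5²) - 3*(-⅛)))² = (-110 + (-7/25 + 3/8))² = (-110 + 19/200)² = (-21981/200)² = 483164361/40000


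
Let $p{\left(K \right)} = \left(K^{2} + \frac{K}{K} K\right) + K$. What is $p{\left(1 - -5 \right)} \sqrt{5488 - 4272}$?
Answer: $384 \sqrt{19} \approx 1673.8$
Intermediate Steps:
$p{\left(K \right)} = K^{2} + 2 K$ ($p{\left(K \right)} = \left(K^{2} + 1 K\right) + K = \left(K^{2} + K\right) + K = \left(K + K^{2}\right) + K = K^{2} + 2 K$)
$p{\left(1 - -5 \right)} \sqrt{5488 - 4272} = \left(1 - -5\right) \left(2 + \left(1 - -5\right)\right) \sqrt{5488 - 4272} = \left(1 + 5\right) \left(2 + \left(1 + 5\right)\right) \sqrt{1216} = 6 \left(2 + 6\right) 8 \sqrt{19} = 6 \cdot 8 \cdot 8 \sqrt{19} = 48 \cdot 8 \sqrt{19} = 384 \sqrt{19}$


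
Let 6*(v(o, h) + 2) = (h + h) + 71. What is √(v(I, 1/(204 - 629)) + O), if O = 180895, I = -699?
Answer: √47053346946/510 ≈ 425.33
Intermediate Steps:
v(o, h) = 59/6 + h/3 (v(o, h) = -2 + ((h + h) + 71)/6 = -2 + (2*h + 71)/6 = -2 + (71 + 2*h)/6 = -2 + (71/6 + h/3) = 59/6 + h/3)
√(v(I, 1/(204 - 629)) + O) = √((59/6 + 1/(3*(204 - 629))) + 180895) = √((59/6 + (⅓)/(-425)) + 180895) = √((59/6 + (⅓)*(-1/425)) + 180895) = √((59/6 - 1/1275) + 180895) = √(25073/2550 + 180895) = √(461307323/2550) = √47053346946/510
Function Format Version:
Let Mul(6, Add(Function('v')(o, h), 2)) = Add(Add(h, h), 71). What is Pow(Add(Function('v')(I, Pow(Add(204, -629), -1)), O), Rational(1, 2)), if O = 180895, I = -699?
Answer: Mul(Rational(1, 510), Pow(47053346946, Rational(1, 2))) ≈ 425.33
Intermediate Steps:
Function('v')(o, h) = Add(Rational(59, 6), Mul(Rational(1, 3), h)) (Function('v')(o, h) = Add(-2, Mul(Rational(1, 6), Add(Add(h, h), 71))) = Add(-2, Mul(Rational(1, 6), Add(Mul(2, h), 71))) = Add(-2, Mul(Rational(1, 6), Add(71, Mul(2, h)))) = Add(-2, Add(Rational(71, 6), Mul(Rational(1, 3), h))) = Add(Rational(59, 6), Mul(Rational(1, 3), h)))
Pow(Add(Function('v')(I, Pow(Add(204, -629), -1)), O), Rational(1, 2)) = Pow(Add(Add(Rational(59, 6), Mul(Rational(1, 3), Pow(Add(204, -629), -1))), 180895), Rational(1, 2)) = Pow(Add(Add(Rational(59, 6), Mul(Rational(1, 3), Pow(-425, -1))), 180895), Rational(1, 2)) = Pow(Add(Add(Rational(59, 6), Mul(Rational(1, 3), Rational(-1, 425))), 180895), Rational(1, 2)) = Pow(Add(Add(Rational(59, 6), Rational(-1, 1275)), 180895), Rational(1, 2)) = Pow(Add(Rational(25073, 2550), 180895), Rational(1, 2)) = Pow(Rational(461307323, 2550), Rational(1, 2)) = Mul(Rational(1, 510), Pow(47053346946, Rational(1, 2)))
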